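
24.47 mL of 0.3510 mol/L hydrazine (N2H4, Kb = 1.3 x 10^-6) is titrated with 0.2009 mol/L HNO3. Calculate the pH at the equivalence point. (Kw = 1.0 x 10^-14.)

4.50

n(N2H4) = 0.3510 x 0.02447 = 0.008589 mol; V(HNO3) at equivalence = 0.008589/0.2009 = 0.04275 L.
At equivalence the base is fully converted to N2H5+; total volume = 0.06722 L, so [N2H5+] = 0.008589/0.06722 = 0.1278 M.
Ka(N2H5+) = Kw/Kb = 1.0e-14 / 1.3 x 10^-6 = 7.69e-9.
[H^+] = sqrt(Ka x [N2H5+]) = sqrt(7.69e-9 x 0.1278) = 3.14e-5 M.
pH = -log(3.14e-5) = 4.50.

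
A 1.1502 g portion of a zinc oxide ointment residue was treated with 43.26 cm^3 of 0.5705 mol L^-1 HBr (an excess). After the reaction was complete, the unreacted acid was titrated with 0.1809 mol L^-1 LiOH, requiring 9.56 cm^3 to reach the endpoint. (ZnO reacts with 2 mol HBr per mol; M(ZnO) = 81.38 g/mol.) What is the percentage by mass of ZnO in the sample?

81.2%

Total n(HBr) added = 0.5705 x 0.04326 = 0.02468 mol.
n(LiOH) used = 0.1809 x 0.009560 = 0.001729 mol, which equals the excess n(HBr).
So n(HBr) consumed by the sample = 0.02468 - 0.001729 = 0.02295 mol.
n(ZnO) = 0.02295 / 2 = 0.01148 mol.
mass ZnO = 0.01148 x 81.38 = 0.9339 g, so %ZnO = 0.9339/1.1502 x 100 = 81.2%.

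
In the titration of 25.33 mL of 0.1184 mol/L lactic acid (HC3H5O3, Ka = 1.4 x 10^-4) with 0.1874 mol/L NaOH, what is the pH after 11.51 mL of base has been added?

Initial n(HC3H5O3) = 0.1184 x 0.02533 = 0.002999 mol.
n(NaOH) added = 0.1874 x 0.01151 = 0.002157 mol, converting that many moles of HC3H5O3 to C3H5O3-.
Remaining n(HC3H5O3) = 0.0008421 mol; n(C3H5O3-) = 0.002157 mol.
By Henderson-Hasselbalch, pH = pKa + log([A^-]/[HA]) = 3.85 + log(0.002157/0.0008421) = 3.85 + (+0.41) = 4.26.

4.26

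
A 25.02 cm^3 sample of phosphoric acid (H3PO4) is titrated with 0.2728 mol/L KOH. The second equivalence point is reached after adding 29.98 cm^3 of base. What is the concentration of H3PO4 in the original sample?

0.163 M

n(KOH) = 0.2728 x 0.02998 = 0.008179 mol.
At the second equivalence point, 2 mol OH^- react per mol H3PO4, so n(H3PO4) = 0.008179 / 2 = 0.004089 mol.
[H3PO4] = 0.004089 / 0.02502 L = 0.163 M.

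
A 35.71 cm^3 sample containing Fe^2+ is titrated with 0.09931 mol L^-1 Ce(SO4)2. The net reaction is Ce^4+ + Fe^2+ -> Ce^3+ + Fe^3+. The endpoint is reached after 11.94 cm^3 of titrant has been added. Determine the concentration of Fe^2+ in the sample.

n(Ce(SO4)2) = 0.09931 x 0.01194 = 0.001186 mol.
From the balanced equation, 1 mol Ce(SO4)2 reacts with 1 mol Fe^2+, so n(Fe^2+) = 0.001186 x 1/1 = 0.001186 mol.
[Fe^2+] = 0.001186 / 0.03571 L = 0.0332 M.

0.0332 M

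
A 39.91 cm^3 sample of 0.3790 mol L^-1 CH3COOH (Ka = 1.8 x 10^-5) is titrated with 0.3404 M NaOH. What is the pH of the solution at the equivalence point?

9.00

n(CH3COOH) = 0.3790 x 0.03991 = 0.01513 mol; V(NaOH) at equivalence = 0.01513/0.3404 = 0.04444 L.
At equivalence all the acid is converted to CH3COO-; total volume = 0.03991 + 0.04444 = 0.08435 L, so [CH3COO-] = 0.01513/0.08435 = 0.1793 M.
Kb = Kw/Ka = 1.0e-14 / 1.8 x 10^-5 = 5.56e-10.
[OH^-] = sqrt(Kb x [CH3COO-]) = sqrt(5.56e-10 x 0.1793) = 9.98e-6 M.
pOH = 5.00, so pH = 14.00 - 5.00 = 9.00.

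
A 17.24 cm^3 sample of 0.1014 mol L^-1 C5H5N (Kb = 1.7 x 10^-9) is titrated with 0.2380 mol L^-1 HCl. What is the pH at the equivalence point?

3.19

n(C5H5N) = 0.1014 x 0.01724 = 0.001748 mol; V(HCl) at equivalence = 0.001748/0.2380 = 0.007345 L.
At equivalence the base is fully converted to C5H5NH+; total volume = 0.02459 L, so [C5H5NH+] = 0.001748/0.02459 = 0.07111 M.
Ka(C5H5NH+) = Kw/Kb = 1.0e-14 / 1.7 x 10^-9 = 5.88e-6.
[H^+] = sqrt(Ka x [C5H5NH+]) = sqrt(5.88e-6 x 0.07111) = 0.000647 M.
pH = -log(0.000647) = 3.19.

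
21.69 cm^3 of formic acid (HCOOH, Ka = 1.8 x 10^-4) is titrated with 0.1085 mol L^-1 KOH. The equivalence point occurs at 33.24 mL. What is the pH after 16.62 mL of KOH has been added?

3.74

16.62 mL is exactly half the equivalence volume (33.24/2), i.e. the half-equivalence point.
There, n(HA) = n(A^-), so pH = pKa = -log(1.8 x 10^-4) = 3.74.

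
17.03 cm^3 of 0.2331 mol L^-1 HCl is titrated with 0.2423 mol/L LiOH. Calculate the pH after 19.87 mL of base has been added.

n(acid) = 0.2331 x 0.01703 = 0.003970 mol; n(LiOH) added = 0.2423 x 0.01987 = 0.004815 mol.
Base is in excess by 0.004815 - 0.003970 = 0.0008448 mol in a total volume of 0.03690 L.
[OH^-] = 0.0008448/0.03690 = 0.02289 M, so pOH = 1.64 and pH = 14.00 - 1.64 = 12.36.

12.36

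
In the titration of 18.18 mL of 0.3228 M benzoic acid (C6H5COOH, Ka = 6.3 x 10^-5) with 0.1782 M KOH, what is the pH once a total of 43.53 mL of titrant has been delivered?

n(acid) = 0.3228 x 0.01818 = 0.005869 mol; n(KOH) added = 0.1782 x 0.04353 = 0.007757 mol.
Base is in excess by 0.007757 - 0.005869 = 0.001889 mol in a total volume of 0.06171 L.
[OH^-] = 0.001889/0.06171 = 0.03060 M, so pOH = 1.51 and pH = 14.00 - 1.51 = 12.49.

12.49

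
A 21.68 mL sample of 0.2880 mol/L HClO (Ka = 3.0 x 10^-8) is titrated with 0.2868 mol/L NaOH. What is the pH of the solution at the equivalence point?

n(HClO) = 0.2880 x 0.02168 = 0.006244 mol; V(NaOH) at equivalence = 0.006244/0.2868 = 0.02177 L.
At equivalence all the acid is converted to ClO-; total volume = 0.02168 + 0.02177 = 0.04345 L, so [ClO-] = 0.006244/0.04345 = 0.1437 M.
Kb = Kw/Ka = 1.0e-14 / 3.0 x 10^-8 = 3.33e-7.
[OH^-] = sqrt(Kb x [ClO-]) = sqrt(3.33e-7 x 0.1437) = 0.000219 M.
pOH = 3.66, so pH = 14.00 - 3.66 = 10.34.

10.34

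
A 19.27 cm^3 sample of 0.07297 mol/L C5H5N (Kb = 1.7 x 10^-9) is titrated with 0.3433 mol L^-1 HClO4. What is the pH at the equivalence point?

3.23

n(C5H5N) = 0.07297 x 0.01927 = 0.001406 mol; V(HClO4) at equivalence = 0.001406/0.3433 = 0.004096 L.
At equivalence the base is fully converted to C5H5NH+; total volume = 0.02337 L, so [C5H5NH+] = 0.001406/0.02337 = 0.06018 M.
Ka(C5H5NH+) = Kw/Kb = 1.0e-14 / 1.7 x 10^-9 = 5.88e-6.
[H^+] = sqrt(Ka x [C5H5NH+]) = sqrt(5.88e-6 x 0.06018) = 0.000595 M.
pH = -log(0.000595) = 3.23.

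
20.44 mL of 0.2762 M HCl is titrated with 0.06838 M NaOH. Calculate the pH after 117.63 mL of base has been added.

12.24

n(acid) = 0.2762 x 0.02044 = 0.005646 mol; n(NaOH) added = 0.06838 x 0.1176 = 0.008044 mol.
Base is in excess by 0.008044 - 0.005646 = 0.002398 mol in a total volume of 0.1381 L.
[OH^-] = 0.002398/0.1381 = 0.01737 M, so pOH = 1.76 and pH = 14.00 - 1.76 = 12.24.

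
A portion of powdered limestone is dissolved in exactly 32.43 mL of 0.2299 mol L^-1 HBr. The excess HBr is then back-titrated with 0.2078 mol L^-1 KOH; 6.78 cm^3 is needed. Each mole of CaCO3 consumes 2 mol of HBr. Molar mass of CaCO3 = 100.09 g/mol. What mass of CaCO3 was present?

Total n(HBr) added = 0.2299 x 0.03243 = 0.007456 mol.
n(KOH) used = 0.2078 x 0.006780 = 0.001409 mol, which equals the excess n(HBr).
So n(HBr) consumed by the sample = 0.007456 - 0.001409 = 0.006047 mol.
n(CaCO3) = 0.006047 / 2 = 0.003023 mol.
mass = 0.003023 mol x 100.09 g/mol = 0.303 g.

0.303 g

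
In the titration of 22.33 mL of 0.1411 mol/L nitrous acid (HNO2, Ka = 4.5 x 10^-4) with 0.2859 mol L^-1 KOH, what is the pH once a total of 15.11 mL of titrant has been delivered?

n(acid) = 0.1411 x 0.02233 = 0.003151 mol; n(KOH) added = 0.2859 x 0.01511 = 0.004320 mol.
Base is in excess by 0.004320 - 0.003151 = 0.001169 mol in a total volume of 0.03744 L.
[OH^-] = 0.001169/0.03744 = 0.03123 M, so pOH = 1.51 and pH = 14.00 - 1.51 = 12.49.

12.49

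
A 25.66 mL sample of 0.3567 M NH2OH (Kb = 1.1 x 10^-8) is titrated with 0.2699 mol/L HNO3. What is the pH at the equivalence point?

3.43

n(NH2OH) = 0.3567 x 0.02566 = 0.009153 mol; V(HNO3) at equivalence = 0.009153/0.2699 = 0.03391 L.
At equivalence the base is fully converted to NH3OH+; total volume = 0.05957 L, so [NH3OH+] = 0.009153/0.05957 = 0.1536 M.
Ka(NH3OH+) = Kw/Kb = 1.0e-14 / 1.1 x 10^-8 = 9.09e-7.
[H^+] = sqrt(Ka x [NH3OH+]) = sqrt(9.09e-7 x 0.1536) = 0.000374 M.
pH = -log(0.000374) = 3.43.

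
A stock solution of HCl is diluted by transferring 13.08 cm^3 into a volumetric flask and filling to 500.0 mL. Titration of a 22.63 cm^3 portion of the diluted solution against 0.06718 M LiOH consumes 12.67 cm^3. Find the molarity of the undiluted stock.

n(LiOH) = 0.06718 x 0.01267 = 0.0008512 mol.
n(HCl) in the aliquot = 0.0008512 mol.
[diluted HCl] = 0.0008512 / 0.02263 = 0.03761 M.
Dilution factor = 500.0/13.08 = 38.23, so [stock] = 0.03761 x 38.23 = 1.44 M.

1.44 M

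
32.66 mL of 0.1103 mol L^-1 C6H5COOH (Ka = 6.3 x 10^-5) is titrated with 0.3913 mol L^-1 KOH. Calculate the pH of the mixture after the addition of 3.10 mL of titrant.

3.91

Initial n(C6H5COOH) = 0.1103 x 0.03266 = 0.003602 mol.
n(KOH) added = 0.3913 x 0.003100 = 0.001213 mol, converting that many moles of C6H5COOH to C6H5COO-.
Remaining n(C6H5COOH) = 0.002389 mol; n(C6H5COO-) = 0.001213 mol.
By Henderson-Hasselbalch, pH = pKa + log([A^-]/[HA]) = 4.20 + log(0.001213/0.002389) = 4.20 + (-0.29) = 3.91.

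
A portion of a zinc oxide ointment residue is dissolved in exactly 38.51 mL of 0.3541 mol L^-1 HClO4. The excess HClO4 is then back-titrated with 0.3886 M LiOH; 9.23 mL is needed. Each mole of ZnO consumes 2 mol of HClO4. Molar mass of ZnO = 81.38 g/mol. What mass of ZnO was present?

Total n(HClO4) added = 0.3541 x 0.03851 = 0.01364 mol.
n(LiOH) used = 0.3886 x 0.009230 = 0.003587 mol, which equals the excess n(HClO4).
So n(HClO4) consumed by the sample = 0.01364 - 0.003587 = 0.01005 mol.
n(ZnO) = 0.01005 / 2 = 0.005025 mol.
mass = 0.005025 mol x 81.38 g/mol = 0.409 g.

0.409 g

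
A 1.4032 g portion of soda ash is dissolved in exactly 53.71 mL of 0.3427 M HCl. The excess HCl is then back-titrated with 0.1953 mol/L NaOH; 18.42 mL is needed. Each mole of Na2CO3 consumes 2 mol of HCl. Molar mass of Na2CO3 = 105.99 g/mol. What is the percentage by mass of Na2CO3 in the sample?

55.9%

Total n(HCl) added = 0.3427 x 0.05371 = 0.01841 mol.
n(NaOH) used = 0.1953 x 0.01842 = 0.003597 mol, which equals the excess n(HCl).
So n(HCl) consumed by the sample = 0.01841 - 0.003597 = 0.01481 mol.
n(Na2CO3) = 0.01481 / 2 = 0.007404 mol.
mass Na2CO3 = 0.007404 x 105.99 = 0.7848 g, so %Na2CO3 = 0.7848/1.4032 x 100 = 55.9%.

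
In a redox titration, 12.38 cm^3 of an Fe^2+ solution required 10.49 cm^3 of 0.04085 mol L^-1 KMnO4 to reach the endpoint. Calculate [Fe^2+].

0.173 M

n(KMnO4) = 0.04085 x 0.01049 = 0.0004285 mol.
From the balanced equation, 1 mol KMnO4 reacts with 5 mol Fe^2+, so n(Fe^2+) = 0.0004285 x 5/1 = 0.002143 mol.
[Fe^2+] = 0.002143 / 0.01238 L = 0.173 M.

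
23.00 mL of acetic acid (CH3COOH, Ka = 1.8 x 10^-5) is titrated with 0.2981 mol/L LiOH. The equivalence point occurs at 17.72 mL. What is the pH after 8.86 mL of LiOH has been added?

8.86 mL is exactly half the equivalence volume (17.72/2), i.e. the half-equivalence point.
There, n(HA) = n(A^-), so pH = pKa = -log(1.8 x 10^-5) = 4.74.

4.74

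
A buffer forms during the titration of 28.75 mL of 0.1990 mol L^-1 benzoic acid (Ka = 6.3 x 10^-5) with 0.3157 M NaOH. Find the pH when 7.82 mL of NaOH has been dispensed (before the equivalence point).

Initial n(C6H5COOH) = 0.1990 x 0.02875 = 0.005721 mol.
n(NaOH) added = 0.3157 x 0.007820 = 0.002469 mol, converting that many moles of C6H5COOH to C6H5COO-.
Remaining n(C6H5COOH) = 0.003252 mol; n(C6H5COO-) = 0.002469 mol.
By Henderson-Hasselbalch, pH = pKa + log([A^-]/[HA]) = 4.20 + log(0.002469/0.003252) = 4.20 + (-0.12) = 4.08.

4.08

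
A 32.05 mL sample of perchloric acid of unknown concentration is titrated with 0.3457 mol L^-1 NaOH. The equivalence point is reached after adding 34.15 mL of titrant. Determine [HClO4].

0.368 M

n(NaOH) delivered = 0.3457 x 0.03415 = 0.01181 mol.
For a 1:1 reaction, n(HClO4) = 0.01181 mol.
[HClO4] = 0.01181 mol / 0.03205 L = 0.368 M.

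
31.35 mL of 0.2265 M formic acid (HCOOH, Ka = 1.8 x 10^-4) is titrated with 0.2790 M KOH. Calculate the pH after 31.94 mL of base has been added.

12.46

n(acid) = 0.2265 x 0.03135 = 0.007101 mol; n(KOH) added = 0.2790 x 0.03194 = 0.008911 mol.
Base is in excess by 0.008911 - 0.007101 = 0.001810 mol in a total volume of 0.06329 L.
[OH^-] = 0.001810/0.06329 = 0.02861 M, so pOH = 1.54 and pH = 14.00 - 1.54 = 12.46.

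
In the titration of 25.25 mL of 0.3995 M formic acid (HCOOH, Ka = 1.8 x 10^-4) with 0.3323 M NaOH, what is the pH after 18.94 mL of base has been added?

Initial n(HCOOH) = 0.3995 x 0.02525 = 0.01009 mol.
n(NaOH) added = 0.3323 x 0.01894 = 0.006294 mol, converting that many moles of HCOOH to HCOO-.
Remaining n(HCOOH) = 0.003794 mol; n(HCOO-) = 0.006294 mol.
By Henderson-Hasselbalch, pH = pKa + log([A^-]/[HA]) = 3.74 + log(0.006294/0.003794) = 3.74 + (+0.22) = 3.96.

3.96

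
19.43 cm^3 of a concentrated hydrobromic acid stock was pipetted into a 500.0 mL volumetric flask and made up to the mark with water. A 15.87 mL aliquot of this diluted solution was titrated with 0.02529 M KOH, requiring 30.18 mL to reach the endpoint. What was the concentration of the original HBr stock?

1.24 M

n(KOH) = 0.02529 x 0.03018 = 0.0007633 mol.
n(HBr) in the aliquot = 0.0007633 mol.
[diluted HBr] = 0.0007633 / 0.01587 = 0.04809 M.
Dilution factor = 500.0/19.43 = 25.73, so [stock] = 0.04809 x 25.73 = 1.24 M.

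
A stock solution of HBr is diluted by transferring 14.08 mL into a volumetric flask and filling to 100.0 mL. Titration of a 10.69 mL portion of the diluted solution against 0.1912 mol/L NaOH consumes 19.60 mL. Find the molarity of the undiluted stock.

n(NaOH) = 0.1912 x 0.01960 = 0.003748 mol.
n(HBr) in the aliquot = 0.003748 mol.
[diluted HBr] = 0.003748 / 0.01069 = 0.3506 M.
Dilution factor = 100.0/14.08 = 7.102, so [stock] = 0.3506 x 7.102 = 2.49 M.

2.49 M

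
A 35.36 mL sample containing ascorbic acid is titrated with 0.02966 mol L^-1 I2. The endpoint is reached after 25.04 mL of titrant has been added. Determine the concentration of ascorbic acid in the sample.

n(I2) = 0.02966 x 0.02504 = 0.0007427 mol.
From the balanced equation, 1 mol I2 reacts with 1 mol ascorbic acid, so n(ascorbic acid) = 0.0007427 x 1/1 = 0.0007427 mol.
[ascorbic acid] = 0.0007427 / 0.03536 L = 0.0210 M.

0.0210 M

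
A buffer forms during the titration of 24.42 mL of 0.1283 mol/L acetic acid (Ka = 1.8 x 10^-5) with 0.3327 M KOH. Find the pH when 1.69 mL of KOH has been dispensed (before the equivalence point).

4.08

Initial n(CH3COOH) = 0.1283 x 0.02442 = 0.003133 mol.
n(KOH) added = 0.3327 x 0.001690 = 0.0005623 mol, converting that many moles of CH3COOH to CH3COO-.
Remaining n(CH3COOH) = 0.002571 mol; n(CH3COO-) = 0.0005623 mol.
By Henderson-Hasselbalch, pH = pKa + log([A^-]/[HA]) = 4.74 + log(0.0005623/0.002571) = 4.74 + (-0.66) = 4.08.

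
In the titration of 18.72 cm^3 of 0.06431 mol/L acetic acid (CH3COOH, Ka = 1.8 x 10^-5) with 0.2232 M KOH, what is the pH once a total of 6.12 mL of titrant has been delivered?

n(acid) = 0.06431 x 0.01872 = 0.001204 mol; n(KOH) added = 0.2232 x 0.006120 = 0.001366 mol.
Base is in excess by 0.001366 - 0.001204 = 0.0001621 mol in a total volume of 0.02484 L.
[OH^-] = 0.0001621/0.02484 = 0.006526 M, so pOH = 2.19 and pH = 14.00 - 2.19 = 11.81.

11.81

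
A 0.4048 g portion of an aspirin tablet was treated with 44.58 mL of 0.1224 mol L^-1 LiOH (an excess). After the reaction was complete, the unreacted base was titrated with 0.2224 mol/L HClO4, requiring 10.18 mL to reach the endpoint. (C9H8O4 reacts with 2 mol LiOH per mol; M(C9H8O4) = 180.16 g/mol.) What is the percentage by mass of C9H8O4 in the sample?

71.0%

Total n(LiOH) added = 0.1224 x 0.04458 = 0.005457 mol.
n(HClO4) used = 0.2224 x 0.01018 = 0.002264 mol, which equals the excess n(LiOH).
So n(LiOH) consumed by the sample = 0.005457 - 0.002264 = 0.003193 mol.
n(C9H8O4) = 0.003193 / 2 = 0.001596 mol.
mass C9H8O4 = 0.001596 x 180.16 = 0.2876 g, so %C9H8O4 = 0.2876/0.4048 x 100 = 71.0%.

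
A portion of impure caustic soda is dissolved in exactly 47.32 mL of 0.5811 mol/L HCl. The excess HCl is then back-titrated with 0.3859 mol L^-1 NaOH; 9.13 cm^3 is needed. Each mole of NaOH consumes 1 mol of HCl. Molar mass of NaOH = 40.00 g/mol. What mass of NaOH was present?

Total n(HCl) added = 0.5811 x 0.04732 = 0.02750 mol.
n(NaOH) used = 0.3859 x 0.009130 = 0.003523 mol, which equals the excess n(HCl).
So n(HCl) consumed by the sample = 0.02750 - 0.003523 = 0.02397 mol.
n(NaOH) = 0.02397 / 1 = 0.02397 mol.
mass = 0.02397 mol x 40.00 g/mol = 0.959 g.

0.959 g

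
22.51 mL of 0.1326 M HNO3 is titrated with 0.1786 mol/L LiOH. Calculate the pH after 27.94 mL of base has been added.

n(acid) = 0.1326 x 0.02251 = 0.002985 mol; n(LiOH) added = 0.1786 x 0.02794 = 0.004990 mol.
Base is in excess by 0.004990 - 0.002985 = 0.002005 mol in a total volume of 0.05045 L.
[OH^-] = 0.002005/0.05045 = 0.03975 M, so pOH = 1.40 and pH = 14.00 - 1.40 = 12.60.

12.60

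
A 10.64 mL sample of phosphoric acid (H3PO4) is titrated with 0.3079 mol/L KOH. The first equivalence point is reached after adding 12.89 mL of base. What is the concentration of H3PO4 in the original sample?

0.373 M

n(KOH) = 0.3079 x 0.01289 = 0.003969 mol.
At the first equivalence point, 1 mol OH^- react per mol H3PO4, so n(H3PO4) = 0.003969 / 1 = 0.003969 mol.
[H3PO4] = 0.003969 / 0.01064 L = 0.373 M.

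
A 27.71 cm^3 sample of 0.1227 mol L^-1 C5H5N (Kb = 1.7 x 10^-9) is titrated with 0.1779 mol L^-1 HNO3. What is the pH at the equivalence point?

n(C5H5N) = 0.1227 x 0.02771 = 0.003400 mol; V(HNO3) at equivalence = 0.003400/0.1779 = 0.01911 L.
At equivalence the base is fully converted to C5H5NH+; total volume = 0.04682 L, so [C5H5NH+] = 0.003400/0.04682 = 0.07262 M.
Ka(C5H5NH+) = Kw/Kb = 1.0e-14 / 1.7 x 10^-9 = 5.88e-6.
[H^+] = sqrt(Ka x [C5H5NH+]) = sqrt(5.88e-6 x 0.07262) = 0.000654 M.
pH = -log(0.000654) = 3.18.

3.18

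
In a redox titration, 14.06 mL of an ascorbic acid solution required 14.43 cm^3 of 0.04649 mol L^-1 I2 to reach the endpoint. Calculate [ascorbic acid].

0.0477 M

n(I2) = 0.04649 x 0.01443 = 0.0006709 mol.
From the balanced equation, 1 mol I2 reacts with 1 mol ascorbic acid, so n(ascorbic acid) = 0.0006709 x 1/1 = 0.0006709 mol.
[ascorbic acid] = 0.0006709 / 0.01406 L = 0.0477 M.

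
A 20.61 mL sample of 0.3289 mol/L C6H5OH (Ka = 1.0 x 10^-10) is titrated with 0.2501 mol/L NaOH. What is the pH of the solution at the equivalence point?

11.58

n(C6H5OH) = 0.3289 x 0.02061 = 0.006779 mol; V(NaOH) at equivalence = 0.006779/0.2501 = 0.02710 L.
At equivalence all the acid is converted to C6H5O-; total volume = 0.02061 + 0.02710 = 0.04771 L, so [C6H5O-] = 0.006779/0.04771 = 0.1421 M.
Kb = Kw/Ka = 1.0e-14 / 1.0 x 10^-10 = 0.000100.
[OH^-] = sqrt(Kb x [C6H5O-]) = sqrt(0.000100 x 0.1421) = 0.00377 M.
pOH = 2.42, so pH = 14.00 - 2.42 = 11.58.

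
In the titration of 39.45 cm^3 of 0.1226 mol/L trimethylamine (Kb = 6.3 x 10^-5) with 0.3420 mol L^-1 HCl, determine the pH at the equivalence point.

n((CH3)3N) = 0.1226 x 0.03945 = 0.004837 mol; V(HCl) at equivalence = 0.004837/0.3420 = 0.01414 L.
At equivalence the base is fully converted to (CH3)3NH+; total volume = 0.05359 L, so [(CH3)3NH+] = 0.004837/0.05359 = 0.09025 M.
Ka((CH3)3NH+) = Kw/Kb = 1.0e-14 / 6.3 x 10^-5 = 1.59e-10.
[H^+] = sqrt(Ka x [(CH3)3NH+]) = sqrt(1.59e-10 x 0.09025) = 3.78e-6 M.
pH = -log(3.78e-6) = 5.42.

5.42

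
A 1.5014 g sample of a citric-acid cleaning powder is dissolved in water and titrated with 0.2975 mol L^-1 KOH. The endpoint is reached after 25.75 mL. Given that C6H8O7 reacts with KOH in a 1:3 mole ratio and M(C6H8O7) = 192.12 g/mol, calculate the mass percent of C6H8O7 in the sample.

n(KOH) = 0.2975 x 0.02575 = 0.007661 mol.
n(C6H8O7) = 0.007661 / 3 = 0.002554 mol.
mass of C6H8O7 = 0.002554 x 192.12 = 0.4906 g.
% purity = 0.4906 / 1.5014 x 100 = 32.7%.

32.7%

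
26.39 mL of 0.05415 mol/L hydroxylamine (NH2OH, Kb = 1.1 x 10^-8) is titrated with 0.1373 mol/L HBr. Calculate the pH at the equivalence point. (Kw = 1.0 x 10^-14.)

n(NH2OH) = 0.05415 x 0.02639 = 0.001429 mol; V(HBr) at equivalence = 0.001429/0.1373 = 0.01041 L.
At equivalence the base is fully converted to NH3OH+; total volume = 0.03680 L, so [NH3OH+] = 0.001429/0.03680 = 0.03883 M.
Ka(NH3OH+) = Kw/Kb = 1.0e-14 / 1.1 x 10^-8 = 9.09e-7.
[H^+] = sqrt(Ka x [NH3OH+]) = sqrt(9.09e-7 x 0.03883) = 0.000188 M.
pH = -log(0.000188) = 3.73.

3.73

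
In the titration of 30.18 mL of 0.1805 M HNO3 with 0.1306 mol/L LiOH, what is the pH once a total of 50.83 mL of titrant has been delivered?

12.17

n(acid) = 0.1805 x 0.03018 = 0.005447 mol; n(LiOH) added = 0.1306 x 0.05083 = 0.006638 mol.
Base is in excess by 0.006638 - 0.005447 = 0.001191 mol in a total volume of 0.08101 L.
[OH^-] = 0.001191/0.08101 = 0.01470 M, so pOH = 1.83 and pH = 14.00 - 1.83 = 12.17.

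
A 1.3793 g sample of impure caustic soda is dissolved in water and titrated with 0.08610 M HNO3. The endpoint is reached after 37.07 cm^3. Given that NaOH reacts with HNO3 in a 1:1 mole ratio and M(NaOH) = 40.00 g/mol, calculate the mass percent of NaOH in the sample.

9.26%

n(HNO3) = 0.08610 x 0.03707 = 0.003192 mol.
n(NaOH) = 0.003192 / 1 = 0.003192 mol.
mass of NaOH = 0.003192 x 40.00 = 0.1277 g.
% purity = 0.1277 / 1.3793 x 100 = 9.26%.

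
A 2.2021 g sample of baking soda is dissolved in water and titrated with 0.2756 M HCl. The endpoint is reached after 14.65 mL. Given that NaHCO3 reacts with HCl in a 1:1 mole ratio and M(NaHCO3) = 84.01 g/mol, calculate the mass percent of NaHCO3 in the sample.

n(HCl) = 0.2756 x 0.01465 = 0.004038 mol.
n(NaHCO3) = 0.004038 / 1 = 0.004038 mol.
mass of NaHCO3 = 0.004038 x 84.01 = 0.3392 g.
% purity = 0.3392 / 2.2021 x 100 = 15.4%.

15.4%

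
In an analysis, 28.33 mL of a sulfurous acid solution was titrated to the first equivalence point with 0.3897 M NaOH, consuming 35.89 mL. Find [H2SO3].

0.494 M

n(NaOH) = 0.3897 x 0.03589 = 0.01399 mol.
At the first equivalence point, 1 mol OH^- react per mol H2SO3, so n(H2SO3) = 0.01399 / 1 = 0.01399 mol.
[H2SO3] = 0.01399 / 0.02833 L = 0.494 M.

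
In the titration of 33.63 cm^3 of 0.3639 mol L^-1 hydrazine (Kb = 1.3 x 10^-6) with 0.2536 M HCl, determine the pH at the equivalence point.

n(N2H4) = 0.3639 x 0.03363 = 0.01224 mol; V(HCl) at equivalence = 0.01224/0.2536 = 0.04826 L.
At equivalence the base is fully converted to N2H5+; total volume = 0.08189 L, so [N2H5+] = 0.01224/0.08189 = 0.1494 M.
Ka(N2H5+) = Kw/Kb = 1.0e-14 / 1.3 x 10^-6 = 7.69e-9.
[H^+] = sqrt(Ka x [N2H5+]) = sqrt(7.69e-9 x 0.1494) = 3.39e-5 M.
pH = -log(3.39e-5) = 4.47.

4.47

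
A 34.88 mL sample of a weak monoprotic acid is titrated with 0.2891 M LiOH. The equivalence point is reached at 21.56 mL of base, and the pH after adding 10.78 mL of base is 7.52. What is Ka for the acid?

3.0 x 10^-8

10.78 mL is half of the equivalence volume, so this is the half-equivalence point where [HA] = [A^-].
At half-equivalence pH = pKa, so pKa = 7.52.
Ka = 10^(-7.52) = 3.0 x 10^-8.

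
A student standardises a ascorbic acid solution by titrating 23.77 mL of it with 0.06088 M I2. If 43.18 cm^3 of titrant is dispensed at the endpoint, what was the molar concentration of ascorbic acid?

n(I2) = 0.06088 x 0.04318 = 0.002629 mol.
From the balanced equation, 1 mol I2 reacts with 1 mol ascorbic acid, so n(ascorbic acid) = 0.002629 x 1/1 = 0.002629 mol.
[ascorbic acid] = 0.002629 / 0.02377 L = 0.111 M.

0.111 M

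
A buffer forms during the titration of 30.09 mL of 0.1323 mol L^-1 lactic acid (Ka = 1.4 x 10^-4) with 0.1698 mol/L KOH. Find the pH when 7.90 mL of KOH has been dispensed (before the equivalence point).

Initial n(HC3H5O3) = 0.1323 x 0.03009 = 0.003981 mol.
n(KOH) added = 0.1698 x 0.007900 = 0.001341 mol, converting that many moles of HC3H5O3 to C3H5O3-.
Remaining n(HC3H5O3) = 0.002639 mol; n(C3H5O3-) = 0.001341 mol.
By Henderson-Hasselbalch, pH = pKa + log([A^-]/[HA]) = 3.85 + log(0.001341/0.002639) = 3.85 + (-0.29) = 3.56.

3.56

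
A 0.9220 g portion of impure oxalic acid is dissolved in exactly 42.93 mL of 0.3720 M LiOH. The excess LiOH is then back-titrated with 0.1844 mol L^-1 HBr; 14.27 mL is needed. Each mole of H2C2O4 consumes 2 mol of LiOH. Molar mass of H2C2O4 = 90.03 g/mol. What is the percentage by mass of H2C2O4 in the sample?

Total n(LiOH) added = 0.3720 x 0.04293 = 0.01597 mol.
n(HBr) used = 0.1844 x 0.01427 = 0.002631 mol, which equals the excess n(LiOH).
So n(LiOH) consumed by the sample = 0.01597 - 0.002631 = 0.01334 mol.
n(H2C2O4) = 0.01334 / 2 = 0.006669 mol.
mass H2C2O4 = 0.006669 x 90.03 = 0.6004 g, so %H2C2O4 = 0.6004/0.9220 x 100 = 65.1%.

65.1%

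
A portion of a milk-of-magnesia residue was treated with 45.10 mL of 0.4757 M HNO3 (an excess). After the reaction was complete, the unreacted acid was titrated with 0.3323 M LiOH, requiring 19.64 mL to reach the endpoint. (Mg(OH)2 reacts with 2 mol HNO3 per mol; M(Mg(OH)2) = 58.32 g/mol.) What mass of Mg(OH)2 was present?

0.435 g

Total n(HNO3) added = 0.4757 x 0.04510 = 0.02145 mol.
n(LiOH) used = 0.3323 x 0.01964 = 0.006526 mol, which equals the excess n(HNO3).
So n(HNO3) consumed by the sample = 0.02145 - 0.006526 = 0.01493 mol.
n(Mg(OH)2) = 0.01493 / 2 = 0.007464 mol.
mass = 0.007464 mol x 58.32 g/mol = 0.435 g.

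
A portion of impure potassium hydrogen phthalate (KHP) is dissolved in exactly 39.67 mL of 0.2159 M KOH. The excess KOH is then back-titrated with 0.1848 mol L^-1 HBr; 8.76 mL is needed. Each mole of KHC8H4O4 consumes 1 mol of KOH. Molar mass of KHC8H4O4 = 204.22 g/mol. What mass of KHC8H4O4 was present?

1.42 g

Total n(KOH) added = 0.2159 x 0.03967 = 0.008565 mol.
n(HBr) used = 0.1848 x 0.008760 = 0.001619 mol, which equals the excess n(KOH).
So n(KOH) consumed by the sample = 0.008565 - 0.001619 = 0.006946 mol.
n(KHC8H4O4) = 0.006946 / 1 = 0.006946 mol.
mass = 0.006946 mol x 204.22 g/mol = 1.42 g.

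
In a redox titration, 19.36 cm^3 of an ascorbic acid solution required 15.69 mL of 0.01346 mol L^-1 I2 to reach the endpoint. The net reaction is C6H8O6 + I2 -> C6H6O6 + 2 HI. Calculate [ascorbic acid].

0.0109 M

n(I2) = 0.01346 x 0.01569 = 0.0002112 mol.
From the balanced equation, 1 mol I2 reacts with 1 mol ascorbic acid, so n(ascorbic acid) = 0.0002112 x 1/1 = 0.0002112 mol.
[ascorbic acid] = 0.0002112 / 0.01936 L = 0.0109 M.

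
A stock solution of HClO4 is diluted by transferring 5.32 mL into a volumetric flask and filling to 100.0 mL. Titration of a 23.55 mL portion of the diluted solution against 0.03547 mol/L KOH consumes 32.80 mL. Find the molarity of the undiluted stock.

n(KOH) = 0.03547 x 0.03280 = 0.001163 mol.
n(HClO4) in the aliquot = 0.001163 mol.
[diluted HClO4] = 0.001163 / 0.02355 = 0.04940 M.
Dilution factor = 100.0/5.320 = 18.80, so [stock] = 0.04940 x 18.80 = 0.929 M.

0.929 M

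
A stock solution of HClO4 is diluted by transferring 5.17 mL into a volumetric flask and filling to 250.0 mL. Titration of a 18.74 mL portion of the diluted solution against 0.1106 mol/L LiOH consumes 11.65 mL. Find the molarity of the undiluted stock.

n(LiOH) = 0.1106 x 0.01165 = 0.001288 mol.
n(HClO4) in the aliquot = 0.001288 mol.
[diluted HClO4] = 0.001288 / 0.01874 = 0.06876 M.
Dilution factor = 250.0/5.170 = 48.36, so [stock] = 0.06876 x 48.36 = 3.32 M.

3.32 M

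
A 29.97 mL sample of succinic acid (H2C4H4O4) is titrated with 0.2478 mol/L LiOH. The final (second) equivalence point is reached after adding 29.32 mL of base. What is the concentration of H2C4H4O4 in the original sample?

n(LiOH) = 0.2478 x 0.02932 = 0.007265 mol.
At the final (second) equivalence point, 2 mol OH^- react per mol H2C4H4O4, so n(H2C4H4O4) = 0.007265 / 2 = 0.003633 mol.
[H2C4H4O4] = 0.003633 / 0.02997 L = 0.121 M.

0.121 M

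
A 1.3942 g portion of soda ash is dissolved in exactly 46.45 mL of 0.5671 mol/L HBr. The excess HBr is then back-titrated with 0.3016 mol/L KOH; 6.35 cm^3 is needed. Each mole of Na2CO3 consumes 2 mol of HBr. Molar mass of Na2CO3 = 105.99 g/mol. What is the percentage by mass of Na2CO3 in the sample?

Total n(HBr) added = 0.5671 x 0.04645 = 0.02634 mol.
n(KOH) used = 0.3016 x 0.006350 = 0.001915 mol, which equals the excess n(HBr).
So n(HBr) consumed by the sample = 0.02634 - 0.001915 = 0.02443 mol.
n(Na2CO3) = 0.02443 / 2 = 0.01221 mol.
mass Na2CO3 = 0.01221 x 105.99 = 1.294 g, so %Na2CO3 = 1.294/1.3942 x 100 = 92.8%.

92.8%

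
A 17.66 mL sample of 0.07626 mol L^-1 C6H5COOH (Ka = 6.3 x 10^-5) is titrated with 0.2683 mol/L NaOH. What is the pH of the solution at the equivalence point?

n(C6H5COOH) = 0.07626 x 0.01766 = 0.001347 mol; V(NaOH) at equivalence = 0.001347/0.2683 = 0.005020 L.
At equivalence all the acid is converted to C6H5COO-; total volume = 0.01766 + 0.005020 = 0.02268 L, so [C6H5COO-] = 0.001347/0.02268 = 0.05938 M.
Kb = Kw/Ka = 1.0e-14 / 6.3 x 10^-5 = 1.59e-10.
[OH^-] = sqrt(Kb x [C6H5COO-]) = sqrt(1.59e-10 x 0.05938) = 3.07e-6 M.
pOH = 5.51, so pH = 14.00 - 5.51 = 8.49.

8.49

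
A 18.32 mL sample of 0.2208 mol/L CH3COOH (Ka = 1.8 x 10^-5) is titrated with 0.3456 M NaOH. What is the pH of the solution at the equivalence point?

n(CH3COOH) = 0.2208 x 0.01832 = 0.004045 mol; V(NaOH) at equivalence = 0.004045/0.3456 = 0.01170 L.
At equivalence all the acid is converted to CH3COO-; total volume = 0.01832 + 0.01170 = 0.03002 L, so [CH3COO-] = 0.004045/0.03002 = 0.1347 M.
Kb = Kw/Ka = 1.0e-14 / 1.8 x 10^-5 = 5.56e-10.
[OH^-] = sqrt(Kb x [CH3COO-]) = sqrt(5.56e-10 x 0.1347) = 8.65e-6 M.
pOH = 5.06, so pH = 14.00 - 5.06 = 8.94.

8.94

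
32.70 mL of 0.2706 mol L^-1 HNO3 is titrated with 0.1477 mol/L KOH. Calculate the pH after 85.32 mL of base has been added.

12.50

n(acid) = 0.2706 x 0.03270 = 0.008849 mol; n(KOH) added = 0.1477 x 0.08532 = 0.01260 mol.
Base is in excess by 0.01260 - 0.008849 = 0.003753 mol in a total volume of 0.1180 L.
[OH^-] = 0.003753/0.1180 = 0.03180 M, so pOH = 1.50 and pH = 14.00 - 1.50 = 12.50.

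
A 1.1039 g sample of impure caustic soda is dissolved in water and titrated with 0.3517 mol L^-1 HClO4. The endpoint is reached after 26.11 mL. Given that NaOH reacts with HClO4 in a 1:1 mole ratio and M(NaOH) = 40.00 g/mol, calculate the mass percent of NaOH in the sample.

n(HClO4) = 0.3517 x 0.02611 = 0.009183 mol.
n(NaOH) = 0.009183 / 1 = 0.009183 mol.
mass of NaOH = 0.009183 x 40.00 = 0.3673 g.
% purity = 0.3673 / 1.1039 x 100 = 33.3%.

33.3%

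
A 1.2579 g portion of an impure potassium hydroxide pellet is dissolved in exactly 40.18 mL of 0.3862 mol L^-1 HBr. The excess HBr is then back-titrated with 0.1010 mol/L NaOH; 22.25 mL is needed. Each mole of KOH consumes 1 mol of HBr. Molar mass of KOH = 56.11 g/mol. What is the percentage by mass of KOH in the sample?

59.2%

Total n(HBr) added = 0.3862 x 0.04018 = 0.01552 mol.
n(NaOH) used = 0.1010 x 0.02225 = 0.002247 mol, which equals the excess n(HBr).
So n(HBr) consumed by the sample = 0.01552 - 0.002247 = 0.01327 mol.
n(KOH) = 0.01327 / 1 = 0.01327 mol.
mass KOH = 0.01327 x 56.11 = 0.7446 g, so %KOH = 0.7446/1.2579 x 100 = 59.2%.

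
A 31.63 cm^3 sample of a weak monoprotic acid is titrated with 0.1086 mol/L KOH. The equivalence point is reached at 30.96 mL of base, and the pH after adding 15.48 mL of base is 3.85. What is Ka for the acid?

15.48 mL is half of the equivalence volume, so this is the half-equivalence point where [HA] = [A^-].
At half-equivalence pH = pKa, so pKa = 3.85.
Ka = 10^(-3.85) = 1.4 x 10^-4.

1.4 x 10^-4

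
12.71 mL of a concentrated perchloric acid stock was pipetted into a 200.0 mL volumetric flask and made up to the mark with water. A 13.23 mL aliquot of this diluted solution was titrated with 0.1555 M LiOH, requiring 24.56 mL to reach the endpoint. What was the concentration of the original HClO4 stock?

4.54 M

n(LiOH) = 0.1555 x 0.02456 = 0.003819 mol.
n(HClO4) in the aliquot = 0.003819 mol.
[diluted HClO4] = 0.003819 / 0.01323 = 0.2887 M.
Dilution factor = 200.0/12.71 = 15.74, so [stock] = 0.2887 x 15.74 = 4.54 M.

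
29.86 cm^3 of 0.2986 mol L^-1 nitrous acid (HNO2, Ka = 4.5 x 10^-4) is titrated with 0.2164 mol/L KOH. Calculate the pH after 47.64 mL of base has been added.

n(acid) = 0.2986 x 0.02986 = 0.008916 mol; n(KOH) added = 0.2164 x 0.04764 = 0.01031 mol.
Base is in excess by 0.01031 - 0.008916 = 0.001393 mol in a total volume of 0.07750 L.
[OH^-] = 0.001393/0.07750 = 0.01798 M, so pOH = 1.75 and pH = 14.00 - 1.75 = 12.25.

12.25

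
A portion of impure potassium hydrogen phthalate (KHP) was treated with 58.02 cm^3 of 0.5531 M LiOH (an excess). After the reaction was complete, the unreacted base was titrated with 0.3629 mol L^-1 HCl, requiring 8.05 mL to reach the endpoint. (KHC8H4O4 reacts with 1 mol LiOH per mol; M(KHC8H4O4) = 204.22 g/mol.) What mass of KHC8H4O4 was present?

5.96 g

Total n(LiOH) added = 0.5531 x 0.05802 = 0.03209 mol.
n(HCl) used = 0.3629 x 0.008050 = 0.002921 mol, which equals the excess n(LiOH).
So n(LiOH) consumed by the sample = 0.03209 - 0.002921 = 0.02917 mol.
n(KHC8H4O4) = 0.02917 / 1 = 0.02917 mol.
mass = 0.02917 mol x 204.22 g/mol = 5.96 g.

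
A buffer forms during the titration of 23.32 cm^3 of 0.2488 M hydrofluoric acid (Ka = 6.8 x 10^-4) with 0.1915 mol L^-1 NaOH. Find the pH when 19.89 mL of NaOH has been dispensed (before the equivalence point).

3.45

Initial n(HF) = 0.2488 x 0.02332 = 0.005802 mol.
n(NaOH) added = 0.1915 x 0.01989 = 0.003809 mol, converting that many moles of HF to F-.
Remaining n(HF) = 0.001993 mol; n(F-) = 0.003809 mol.
By Henderson-Hasselbalch, pH = pKa + log([A^-]/[HA]) = 3.17 + log(0.003809/0.001993) = 3.17 + (+0.28) = 3.45.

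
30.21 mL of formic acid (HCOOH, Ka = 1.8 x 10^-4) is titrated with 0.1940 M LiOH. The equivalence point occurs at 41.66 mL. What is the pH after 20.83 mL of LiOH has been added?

20.83 mL is exactly half the equivalence volume (41.66/2), i.e. the half-equivalence point.
There, n(HA) = n(A^-), so pH = pKa = -log(1.8 x 10^-4) = 3.74.

3.74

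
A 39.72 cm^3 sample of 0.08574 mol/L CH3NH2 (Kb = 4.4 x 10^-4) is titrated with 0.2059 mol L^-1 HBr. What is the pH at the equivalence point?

n(CH3NH2) = 0.08574 x 0.03972 = 0.003406 mol; V(HBr) at equivalence = 0.003406/0.2059 = 0.01654 L.
At equivalence the base is fully converted to CH3NH3+; total volume = 0.05626 L, so [CH3NH3+] = 0.003406/0.05626 = 0.06053 M.
Ka(CH3NH3+) = Kw/Kb = 1.0e-14 / 4.4 x 10^-4 = 2.27e-11.
[H^+] = sqrt(Ka x [CH3NH3+]) = sqrt(2.27e-11 x 0.06053) = 1.17e-6 M.
pH = -log(1.17e-6) = 5.93.

5.93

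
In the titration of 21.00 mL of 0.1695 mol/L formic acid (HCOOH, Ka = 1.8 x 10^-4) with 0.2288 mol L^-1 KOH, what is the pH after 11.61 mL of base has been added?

4.21

Initial n(HCOOH) = 0.1695 x 0.02100 = 0.003560 mol.
n(KOH) added = 0.2288 x 0.01161 = 0.002656 mol, converting that many moles of HCOOH to HCOO-.
Remaining n(HCOOH) = 0.0009031 mol; n(HCOO-) = 0.002656 mol.
By Henderson-Hasselbalch, pH = pKa + log([A^-]/[HA]) = 3.74 + log(0.002656/0.0009031) = 3.74 + (+0.47) = 4.21.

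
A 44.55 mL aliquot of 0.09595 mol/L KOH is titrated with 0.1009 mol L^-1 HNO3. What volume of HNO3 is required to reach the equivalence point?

42.4 mL

n(KOH) = 0.09595 mol/L x 0.04455 L = 0.004275 mol.
At equivalence n(HNO3) = n(KOH) = 0.004275 mol.
V(HNO3) = 0.004275 / 0.1009 = 0.04236 L = 42.4 mL.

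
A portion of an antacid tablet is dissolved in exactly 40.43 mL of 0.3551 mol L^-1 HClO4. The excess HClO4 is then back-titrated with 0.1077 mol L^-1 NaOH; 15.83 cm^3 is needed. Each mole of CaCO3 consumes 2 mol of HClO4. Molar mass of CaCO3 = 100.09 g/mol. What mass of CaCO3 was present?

Total n(HClO4) added = 0.3551 x 0.04043 = 0.01436 mol.
n(NaOH) used = 0.1077 x 0.01583 = 0.001705 mol, which equals the excess n(HClO4).
So n(HClO4) consumed by the sample = 0.01436 - 0.001705 = 0.01265 mol.
n(CaCO3) = 0.01265 / 2 = 0.006326 mol.
mass = 0.006326 mol x 100.09 g/mol = 0.633 g.

0.633 g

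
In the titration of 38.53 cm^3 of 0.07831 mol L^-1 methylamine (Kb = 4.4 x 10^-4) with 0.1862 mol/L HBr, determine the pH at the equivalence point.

n(CH3NH2) = 0.07831 x 0.03853 = 0.003017 mol; V(HBr) at equivalence = 0.003017/0.1862 = 0.01620 L.
At equivalence the base is fully converted to CH3NH3+; total volume = 0.05473 L, so [CH3NH3+] = 0.003017/0.05473 = 0.05513 M.
Ka(CH3NH3+) = Kw/Kb = 1.0e-14 / 4.4 x 10^-4 = 2.27e-11.
[H^+] = sqrt(Ka x [CH3NH3+]) = sqrt(2.27e-11 x 0.05513) = 1.12e-6 M.
pH = -log(1.12e-6) = 5.95.

5.95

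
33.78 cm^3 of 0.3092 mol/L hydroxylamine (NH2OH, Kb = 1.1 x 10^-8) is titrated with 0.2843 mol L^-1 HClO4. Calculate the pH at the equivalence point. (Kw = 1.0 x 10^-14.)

3.44

n(NH2OH) = 0.3092 x 0.03378 = 0.01044 mol; V(HClO4) at equivalence = 0.01044/0.2843 = 0.03674 L.
At equivalence the base is fully converted to NH3OH+; total volume = 0.07052 L, so [NH3OH+] = 0.01044/0.07052 = 0.1481 M.
Ka(NH3OH+) = Kw/Kb = 1.0e-14 / 1.1 x 10^-8 = 9.09e-7.
[H^+] = sqrt(Ka x [NH3OH+]) = sqrt(9.09e-7 x 0.1481) = 0.000367 M.
pH = -log(0.000367) = 3.44.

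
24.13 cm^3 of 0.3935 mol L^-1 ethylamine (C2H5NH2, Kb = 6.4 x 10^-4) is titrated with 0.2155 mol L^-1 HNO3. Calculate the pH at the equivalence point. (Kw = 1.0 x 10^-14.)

n(C2H5NH2) = 0.3935 x 0.02413 = 0.009495 mol; V(HNO3) at equivalence = 0.009495/0.2155 = 0.04406 L.
At equivalence the base is fully converted to C2H5NH3+; total volume = 0.06819 L, so [C2H5NH3+] = 0.009495/0.06819 = 0.1392 M.
Ka(C2H5NH3+) = Kw/Kb = 1.0e-14 / 6.4 x 10^-4 = 1.56e-11.
[H^+] = sqrt(Ka x [C2H5NH3+]) = sqrt(1.56e-11 x 0.1392) = 1.48e-6 M.
pH = -log(1.48e-6) = 5.83.

5.83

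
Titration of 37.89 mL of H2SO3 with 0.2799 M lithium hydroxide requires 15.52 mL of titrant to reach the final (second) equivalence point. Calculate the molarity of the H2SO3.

n(LiOH) = 0.2799 x 0.01552 = 0.004344 mol.
At the final (second) equivalence point, 2 mol OH^- react per mol H2SO3, so n(H2SO3) = 0.004344 / 2 = 0.002172 mol.
[H2SO3] = 0.002172 / 0.03789 L = 0.0573 M.

0.0573 M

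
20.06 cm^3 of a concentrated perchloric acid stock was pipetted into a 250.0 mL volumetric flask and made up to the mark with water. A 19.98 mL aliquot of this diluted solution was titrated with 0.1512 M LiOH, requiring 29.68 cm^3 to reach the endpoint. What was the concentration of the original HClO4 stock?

n(LiOH) = 0.1512 x 0.02968 = 0.004488 mol.
n(HClO4) in the aliquot = 0.004488 mol.
[diluted HClO4] = 0.004488 / 0.01998 = 0.2246 M.
Dilution factor = 250.0/20.06 = 12.46, so [stock] = 0.2246 x 12.46 = 2.80 M.

2.80 M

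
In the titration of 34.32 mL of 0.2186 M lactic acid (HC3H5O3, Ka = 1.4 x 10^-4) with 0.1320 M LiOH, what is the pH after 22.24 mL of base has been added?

Initial n(HC3H5O3) = 0.2186 x 0.03432 = 0.007502 mol.
n(LiOH) added = 0.1320 x 0.02224 = 0.002936 mol, converting that many moles of HC3H5O3 to C3H5O3-.
Remaining n(HC3H5O3) = 0.004567 mol; n(C3H5O3-) = 0.002936 mol.
By Henderson-Hasselbalch, pH = pKa + log([A^-]/[HA]) = 3.85 + log(0.002936/0.004567) = 3.85 + (-0.19) = 3.66.

3.66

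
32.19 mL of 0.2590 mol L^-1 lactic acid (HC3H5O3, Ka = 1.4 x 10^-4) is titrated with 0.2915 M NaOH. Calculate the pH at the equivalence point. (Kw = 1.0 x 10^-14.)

8.50

n(HC3H5O3) = 0.2590 x 0.03219 = 0.008337 mol; V(NaOH) at equivalence = 0.008337/0.2915 = 0.02860 L.
At equivalence all the acid is converted to C3H5O3-; total volume = 0.03219 + 0.02860 = 0.06079 L, so [C3H5O3-] = 0.008337/0.06079 = 0.1371 M.
Kb = Kw/Ka = 1.0e-14 / 1.4 x 10^-4 = 7.14e-11.
[OH^-] = sqrt(Kb x [C3H5O3-]) = sqrt(7.14e-11 x 0.1371) = 3.13e-6 M.
pOH = 5.50, so pH = 14.00 - 5.50 = 8.50.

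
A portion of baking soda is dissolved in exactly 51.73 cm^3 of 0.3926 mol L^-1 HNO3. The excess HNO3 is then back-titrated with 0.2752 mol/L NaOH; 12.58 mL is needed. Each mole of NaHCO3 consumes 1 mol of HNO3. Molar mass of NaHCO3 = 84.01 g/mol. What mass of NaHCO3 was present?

Total n(HNO3) added = 0.3926 x 0.05173 = 0.02031 mol.
n(NaOH) used = 0.2752 x 0.01258 = 0.003462 mol, which equals the excess n(HNO3).
So n(HNO3) consumed by the sample = 0.02031 - 0.003462 = 0.01685 mol.
n(NaHCO3) = 0.01685 / 1 = 0.01685 mol.
mass = 0.01685 mol x 84.01 g/mol = 1.42 g.

1.42 g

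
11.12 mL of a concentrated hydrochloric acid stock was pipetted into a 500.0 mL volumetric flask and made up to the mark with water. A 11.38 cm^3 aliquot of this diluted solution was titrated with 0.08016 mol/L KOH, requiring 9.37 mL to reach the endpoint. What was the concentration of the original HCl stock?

n(KOH) = 0.08016 x 0.009370 = 0.0007511 mol.
n(HCl) in the aliquot = 0.0007511 mol.
[diluted HCl] = 0.0007511 / 0.01138 = 0.06600 M.
Dilution factor = 500.0/11.12 = 44.96, so [stock] = 0.06600 x 44.96 = 2.97 M.

2.97 M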